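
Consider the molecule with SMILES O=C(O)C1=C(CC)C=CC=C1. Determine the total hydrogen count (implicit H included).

10

Walk through each heavy atom and fill implicit hydrogens from standard valence (C 4, N 3, O 2, S 2, halogen 1):
  atom 1: O, bond orders sum to 2 (valence 2) → 0 H
  atom 2: C, bond orders sum to 4 (valence 4) → 0 H
  atom 3: O, bond orders sum to 1 (valence 2) → 1 H
  atom 4: C, bond orders sum to 4 (valence 4) → 0 H
  atom 5: C, bond orders sum to 4 (valence 4) → 0 H
  atom 6: C, bond orders sum to 2 (valence 4) → 2 H
  atom 7: C, bond orders sum to 1 (valence 4) → 3 H
  atom 8: C, bond orders sum to 3 (valence 4) → 1 H
  atom 9: C, bond orders sum to 3 (valence 4) → 1 H
  atom 10: C, bond orders sum to 3 (valence 4) → 1 H
  atom 11: C, bond orders sum to 3 (valence 4) → 1 H
Total hydrogens: 10.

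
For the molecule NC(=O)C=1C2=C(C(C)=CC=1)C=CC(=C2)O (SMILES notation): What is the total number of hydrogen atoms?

Walk through each heavy atom and fill implicit hydrogens from standard valence (C 4, N 3, O 2, S 2, halogen 1):
  atom 1: N, bond orders sum to 1 (valence 3) → 2 H
  atom 2: C, bond orders sum to 4 (valence 4) → 0 H
  atom 3: O, bond orders sum to 2 (valence 2) → 0 H
  atom 4: C, bond orders sum to 4 (valence 4) → 0 H
  atom 5: C, bond orders sum to 4 (valence 4) → 0 H
  atom 6: C, bond orders sum to 4 (valence 4) → 0 H
  atom 7: C, bond orders sum to 4 (valence 4) → 0 H
  atom 8: C, bond orders sum to 1 (valence 4) → 3 H
  atom 9: C, bond orders sum to 3 (valence 4) → 1 H
  atom 10: C, bond orders sum to 3 (valence 4) → 1 H
  atom 11: C, bond orders sum to 3 (valence 4) → 1 H
  atom 12: C, bond orders sum to 3 (valence 4) → 1 H
  atom 13: C, bond orders sum to 4 (valence 4) → 0 H
  atom 14: C, bond orders sum to 3 (valence 4) → 1 H
  atom 15: O, bond orders sum to 1 (valence 2) → 1 H
Total hydrogens: 11.

11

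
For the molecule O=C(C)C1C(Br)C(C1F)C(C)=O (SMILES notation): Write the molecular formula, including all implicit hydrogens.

C8H10BrFO2

Walk through each heavy atom and fill implicit hydrogens from standard valence (C 4, N 3, O 2, S 2, halogen 1):
  atom 1: O, bond orders sum to 2 (valence 2) → 0 H
  atom 2: C, bond orders sum to 4 (valence 4) → 0 H
  atom 3: C, bond orders sum to 1 (valence 4) → 3 H
  atom 4: C, bond orders sum to 3 (valence 4) → 1 H
  atom 5: C, bond orders sum to 3 (valence 4) → 1 H
  atom 6: Br (halogen, monovalent) → 0 H
  atom 7: C, bond orders sum to 3 (valence 4) → 1 H
  atom 8: C, bond orders sum to 3 (valence 4) → 1 H
  atom 9: F (halogen, monovalent) → 0 H
  atom 10: C, bond orders sum to 4 (valence 4) → 0 H
  atom 11: C, bond orders sum to 1 (valence 4) → 3 H
  atom 12: O, bond orders sum to 2 (valence 2) → 0 H
Totals → C:8, H:10, Br:1, F:1, O:2.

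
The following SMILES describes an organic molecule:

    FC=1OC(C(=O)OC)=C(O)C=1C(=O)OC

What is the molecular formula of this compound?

Walk through each heavy atom and fill implicit hydrogens from standard valence (C 4, N 3, O 2, S 2, halogen 1):
  atom 1: F (halogen, monovalent) → 0 H
  atom 2: C, bond orders sum to 4 (valence 4) → 0 H
  atom 3: O, bond orders sum to 2 (valence 2) → 0 H
  atom 4: C, bond orders sum to 4 (valence 4) → 0 H
  atom 5: C, bond orders sum to 4 (valence 4) → 0 H
  atom 6: O, bond orders sum to 2 (valence 2) → 0 H
  atom 7: O, bond orders sum to 2 (valence 2) → 0 H
  atom 8: C, bond orders sum to 1 (valence 4) → 3 H
  atom 9: C, bond orders sum to 4 (valence 4) → 0 H
  atom 10: O, bond orders sum to 1 (valence 2) → 1 H
  atom 11: C, bond orders sum to 4 (valence 4) → 0 H
  atom 12: C, bond orders sum to 4 (valence 4) → 0 H
  atom 13: O, bond orders sum to 2 (valence 2) → 0 H
  atom 14: O, bond orders sum to 2 (valence 2) → 0 H
  atom 15: C, bond orders sum to 1 (valence 4) → 3 H
Totals → C:8, H:7, F:1, O:6.
In Hill order: C8H7FO6.

C8H7FO6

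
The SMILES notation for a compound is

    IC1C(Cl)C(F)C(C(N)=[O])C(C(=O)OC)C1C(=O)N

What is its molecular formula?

C10H13ClFIN2O4

Walk through each heavy atom and fill implicit hydrogens from standard valence (C 4, N 3, O 2, S 2, halogen 1):
  atom 1: I (halogen, monovalent) → 0 H
  atom 2: C, bond orders sum to 3 (valence 4) → 1 H
  atom 3: C, bond orders sum to 3 (valence 4) → 1 H
  atom 4: Cl (halogen, monovalent) → 0 H
  atom 5: C, bond orders sum to 3 (valence 4) → 1 H
  atom 6: F (halogen, monovalent) → 0 H
  atom 7: C, bond orders sum to 3 (valence 4) → 1 H
  atom 8: C, bond orders sum to 4 (valence 4) → 0 H
  atom 9: N, bond orders sum to 1 (valence 3) → 2 H
  atom 10: O with explicit H count 0
  atom 11: C, bond orders sum to 3 (valence 4) → 1 H
  atom 12: C, bond orders sum to 4 (valence 4) → 0 H
  atom 13: O, bond orders sum to 2 (valence 2) → 0 H
  atom 14: O, bond orders sum to 2 (valence 2) → 0 H
  atom 15: C, bond orders sum to 1 (valence 4) → 3 H
  atom 16: C, bond orders sum to 3 (valence 4) → 1 H
  atom 17: C, bond orders sum to 4 (valence 4) → 0 H
  atom 18: O, bond orders sum to 2 (valence 2) → 0 H
  atom 19: N, bond orders sum to 1 (valence 3) → 2 H
Totals → C:10, H:13, Cl:1, F:1, I:1, N:2, O:4.
In Hill order: C10H13ClFIN2O4.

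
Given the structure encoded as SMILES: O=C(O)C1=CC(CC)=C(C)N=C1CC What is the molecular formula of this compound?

Walk through each heavy atom and fill implicit hydrogens from standard valence (C 4, N 3, O 2, S 2, halogen 1):
  atom 1: O, bond orders sum to 2 (valence 2) → 0 H
  atom 2: C, bond orders sum to 4 (valence 4) → 0 H
  atom 3: O, bond orders sum to 1 (valence 2) → 1 H
  atom 4: C, bond orders sum to 4 (valence 4) → 0 H
  atom 5: C, bond orders sum to 3 (valence 4) → 1 H
  atom 6: C, bond orders sum to 4 (valence 4) → 0 H
  atom 7: C, bond orders sum to 2 (valence 4) → 2 H
  atom 8: C, bond orders sum to 1 (valence 4) → 3 H
  atom 9: C, bond orders sum to 4 (valence 4) → 0 H
  atom 10: C, bond orders sum to 1 (valence 4) → 3 H
  atom 11: N, bond orders sum to 3 (valence 3) → 0 H
  atom 12: C, bond orders sum to 4 (valence 4) → 0 H
  atom 13: C, bond orders sum to 2 (valence 4) → 2 H
  atom 14: C, bond orders sum to 1 (valence 4) → 3 H
Totals → C:11, H:15, N:1, O:2.

C11H15NO2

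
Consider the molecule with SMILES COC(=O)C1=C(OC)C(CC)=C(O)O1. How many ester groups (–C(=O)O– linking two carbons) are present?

The ester motif appears at heavy-atom position 3 in the SMILES.
Other groups present: 1 ether, 1 hydroxyl.
Ester count: 1.

1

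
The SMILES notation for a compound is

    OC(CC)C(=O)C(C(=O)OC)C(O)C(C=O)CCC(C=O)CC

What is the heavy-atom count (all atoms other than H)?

23

Every atom symbol written in the SMILES (organic subset) is one heavy atom; implicit H are not written.
Heavy atoms by element → C:16, O:7.
Total: 23.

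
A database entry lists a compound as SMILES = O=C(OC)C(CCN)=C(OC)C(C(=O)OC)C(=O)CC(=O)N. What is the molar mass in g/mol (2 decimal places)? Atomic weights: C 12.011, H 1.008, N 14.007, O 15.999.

316.31 g/mol

First, the molecular formula is C13H20N2O7 (counting implicit H from valence).
  C: 13 × 12.011 = 156.143
  H: 20 × 1.008 = 20.160
  N: 2 × 14.007 = 28.014
  O: 7 × 15.999 = 111.993
Sum: 13×12.011 + 20×1.008 + 2×14.007 + 7×15.999 = 316.310 → 316.31 g/mol.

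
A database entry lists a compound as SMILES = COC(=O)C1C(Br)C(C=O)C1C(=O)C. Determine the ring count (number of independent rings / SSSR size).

In SMILES, each pair of matching ring-closure digits denotes one ring-closing bond; the number of such bonds equals the number of independent rings.
Ring-closure bonds here: 1.

1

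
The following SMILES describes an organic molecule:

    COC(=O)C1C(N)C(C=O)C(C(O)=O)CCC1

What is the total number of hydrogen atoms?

Walk through each heavy atom and fill implicit hydrogens from standard valence (C 4, N 3, O 2, S 2, halogen 1):
  atom 1: C, bond orders sum to 1 (valence 4) → 3 H
  atom 2: O, bond orders sum to 2 (valence 2) → 0 H
  atom 3: C, bond orders sum to 4 (valence 4) → 0 H
  atom 4: O, bond orders sum to 2 (valence 2) → 0 H
  atom 5: C, bond orders sum to 3 (valence 4) → 1 H
  atom 6: C, bond orders sum to 3 (valence 4) → 1 H
  atom 7: N, bond orders sum to 1 (valence 3) → 2 H
  atom 8: C, bond orders sum to 3 (valence 4) → 1 H
  atom 9: C, bond orders sum to 3 (valence 4) → 1 H
  atom 10: O, bond orders sum to 2 (valence 2) → 0 H
  atom 11: C, bond orders sum to 3 (valence 4) → 1 H
  atom 12: C, bond orders sum to 4 (valence 4) → 0 H
  atom 13: O, bond orders sum to 1 (valence 2) → 1 H
  atom 14: O, bond orders sum to 2 (valence 2) → 0 H
  atom 15: C, bond orders sum to 2 (valence 4) → 2 H
  atom 16: C, bond orders sum to 2 (valence 4) → 2 H
  atom 17: C, bond orders sum to 2 (valence 4) → 2 H
Total hydrogens: 17.

17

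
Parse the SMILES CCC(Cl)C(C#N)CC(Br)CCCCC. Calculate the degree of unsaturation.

2

Degree of unsaturation = (number of rings) + (number of π bonds).
Ring closures in the SMILES: 0.
π bonds: 1 triple bond (each 2 DoU) → 2 DoU from unsaturation.
Total DoU = 0 + 2 = 2.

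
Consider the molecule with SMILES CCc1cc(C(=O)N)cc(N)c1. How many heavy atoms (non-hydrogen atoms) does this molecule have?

12

Every atom symbol written in the SMILES (organic subset) is one heavy atom; implicit H are not written.
Heavy atoms by element → C:9, N:2, O:1.
Total: 12.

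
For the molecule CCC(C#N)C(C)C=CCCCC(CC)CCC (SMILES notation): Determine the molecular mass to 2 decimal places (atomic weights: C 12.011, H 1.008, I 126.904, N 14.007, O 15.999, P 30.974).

249.44 g/mol

First, the molecular formula is C17H31N (counting implicit H from valence).
  C: 17 × 12.011 = 204.187
  H: 31 × 1.008 = 31.248
  N: 1 × 14.007 = 14.007
Sum: 17×12.011 + 31×1.008 + 1×14.007 = 249.442 → 249.44 g/mol.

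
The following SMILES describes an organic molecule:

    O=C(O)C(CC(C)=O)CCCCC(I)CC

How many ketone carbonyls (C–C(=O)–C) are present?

The ketone motif appears at heavy-atom position 6 in the SMILES.
Other groups present: 1 carboxylic acid.
Ketone count: 1.

1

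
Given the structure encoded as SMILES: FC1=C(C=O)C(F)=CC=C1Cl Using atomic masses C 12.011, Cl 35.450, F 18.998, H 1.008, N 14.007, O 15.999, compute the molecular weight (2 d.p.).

176.55 g/mol

First, the molecular formula is C7H3ClF2O (counting implicit H from valence).
  C: 7 × 12.011 = 84.077
  Cl: 1 × 35.450 = 35.450
  F: 2 × 18.998 = 37.996
  H: 3 × 1.008 = 3.024
  O: 1 × 15.999 = 15.999
Sum: 7×12.011 + 1×35.450 + 2×18.998 + 3×1.008 + 1×15.999 = 176.546 → 176.55 g/mol.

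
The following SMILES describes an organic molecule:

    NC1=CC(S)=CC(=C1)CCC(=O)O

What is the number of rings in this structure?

In SMILES, each pair of matching ring-closure digits denotes one ring-closing bond; the number of such bonds equals the number of independent rings.
Ring-closure bonds here: 1.

1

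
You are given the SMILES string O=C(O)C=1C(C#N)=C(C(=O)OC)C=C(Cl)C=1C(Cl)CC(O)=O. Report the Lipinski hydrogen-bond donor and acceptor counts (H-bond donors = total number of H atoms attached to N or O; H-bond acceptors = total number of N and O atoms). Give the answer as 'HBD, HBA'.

2, 7

Donors: find every N or O and count the H atoms it carries.
  atom 1 (O): bond orders sum to 2 → 0 H
  atom 3 (O): bond orders sum to 1 → 1 H
  atom 7 (N): bond orders sum to 3 → 0 H
  atom 10 (O): bond orders sum to 2 → 0 H
  atom 11 (O): bond orders sum to 2 → 0 H
  atom 21 (O): bond orders sum to 1 → 1 H
  atom 22 (O): bond orders sum to 2 → 0 H
Lipinski HBD = 2.
Acceptors: N atoms = 1, O atoms = 6 → HBA = 7.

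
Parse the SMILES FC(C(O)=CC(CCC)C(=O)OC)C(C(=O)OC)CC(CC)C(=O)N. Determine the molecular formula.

Walk through each heavy atom and fill implicit hydrogens from standard valence (C 4, N 3, O 2, S 2, halogen 1):
  atom 1: F (halogen, monovalent) → 0 H
  atom 2: C, bond orders sum to 3 (valence 4) → 1 H
  atom 3: C, bond orders sum to 4 (valence 4) → 0 H
  atom 4: O, bond orders sum to 1 (valence 2) → 1 H
  atom 5: C, bond orders sum to 3 (valence 4) → 1 H
  atom 6: C, bond orders sum to 3 (valence 4) → 1 H
  atom 7: C, bond orders sum to 2 (valence 4) → 2 H
  atom 8: C, bond orders sum to 2 (valence 4) → 2 H
  atom 9: C, bond orders sum to 1 (valence 4) → 3 H
  atom 10: C, bond orders sum to 4 (valence 4) → 0 H
  atom 11: O, bond orders sum to 2 (valence 2) → 0 H
  atom 12: O, bond orders sum to 2 (valence 2) → 0 H
  atom 13: C, bond orders sum to 1 (valence 4) → 3 H
  atom 14: C, bond orders sum to 3 (valence 4) → 1 H
  atom 15: C, bond orders sum to 4 (valence 4) → 0 H
  atom 16: O, bond orders sum to 2 (valence 2) → 0 H
  atom 17: O, bond orders sum to 2 (valence 2) → 0 H
  atom 18: C, bond orders sum to 1 (valence 4) → 3 H
  atom 19: C, bond orders sum to 2 (valence 4) → 2 H
  atom 20: C, bond orders sum to 3 (valence 4) → 1 H
  atom 21: C, bond orders sum to 2 (valence 4) → 2 H
  atom 22: C, bond orders sum to 1 (valence 4) → 3 H
  atom 23: C, bond orders sum to 4 (valence 4) → 0 H
  atom 24: O, bond orders sum to 2 (valence 2) → 0 H
  atom 25: N, bond orders sum to 1 (valence 3) → 2 H
Totals → C:17, H:28, F:1, N:1, O:6.

C17H28FNO6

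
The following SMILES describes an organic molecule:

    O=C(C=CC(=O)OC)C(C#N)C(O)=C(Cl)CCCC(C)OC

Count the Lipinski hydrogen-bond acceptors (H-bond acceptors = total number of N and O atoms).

N atoms: 1; O atoms: 5.
Lipinski HBA = 1 + 5 = 6.

6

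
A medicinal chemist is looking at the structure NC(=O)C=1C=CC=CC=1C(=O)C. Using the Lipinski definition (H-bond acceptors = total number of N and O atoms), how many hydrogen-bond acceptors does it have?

N atoms: 1; O atoms: 2.
Lipinski HBA = 1 + 2 = 3.

3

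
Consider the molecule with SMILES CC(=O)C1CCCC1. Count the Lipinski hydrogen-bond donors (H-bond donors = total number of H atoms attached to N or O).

0

Donors: find every N or O and count the H atoms it carries.
  atom 3 (O): bond orders sum to 2 → 0 H
Lipinski HBD = 0.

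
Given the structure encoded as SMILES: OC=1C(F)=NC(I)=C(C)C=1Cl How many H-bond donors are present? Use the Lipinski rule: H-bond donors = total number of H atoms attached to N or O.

Donors: find every N or O and count the H atoms it carries.
  atom 1 (O): bond orders sum to 1 → 1 H
  atom 5 (N): bond orders sum to 3 → 0 H
Lipinski HBD = 1.

1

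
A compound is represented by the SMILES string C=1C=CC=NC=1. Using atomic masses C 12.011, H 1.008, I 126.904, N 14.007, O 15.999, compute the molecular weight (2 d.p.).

79.10 g/mol

First, the molecular formula is C5H5N (counting implicit H from valence).
  C: 5 × 12.011 = 60.055
  H: 5 × 1.008 = 5.040
  N: 1 × 14.007 = 14.007
Sum: 5×12.011 + 5×1.008 + 1×14.007 = 79.102 → 79.10 g/mol.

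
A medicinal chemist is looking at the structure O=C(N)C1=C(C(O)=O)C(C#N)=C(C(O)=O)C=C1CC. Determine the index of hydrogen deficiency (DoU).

Degree of unsaturation = (number of rings) + (number of π bonds).
Ring closures in the SMILES: 1.
π bonds: 6 double bonds (each 1 DoU), 1 triple bond (each 2 DoU) → 8 DoU from unsaturation.
Total DoU = 1 + 8 = 9.

9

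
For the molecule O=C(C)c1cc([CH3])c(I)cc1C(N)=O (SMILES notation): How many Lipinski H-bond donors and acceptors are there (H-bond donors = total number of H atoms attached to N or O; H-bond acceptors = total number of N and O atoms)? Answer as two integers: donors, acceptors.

Donors: find every N or O and count the H atoms it carries.
  atom 1 (O): bond orders sum to 2 → 0 H
  atom 13 (N): bond orders sum to 1 → 2 H
  atom 14 (O): bond orders sum to 2 → 0 H
Lipinski HBD = 2.
Acceptors: N atoms = 1, O atoms = 2 → HBA = 3.

2, 3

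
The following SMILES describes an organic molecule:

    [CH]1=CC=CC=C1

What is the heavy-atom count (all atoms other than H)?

Every atom symbol written in the SMILES (organic subset) is one heavy atom; implicit H are not written.
Heavy atoms by element → C:6.
Total: 6.

6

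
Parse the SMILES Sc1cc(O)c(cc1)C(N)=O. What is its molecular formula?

Walk through each heavy atom and fill implicit hydrogens from standard valence (C 4, N 3, O 2, S 2, halogen 1); for lowercase aromatic atoms, an aromatic c carries 1 H when it has two neighbours and 0 H with three, and aromatic n carries 0 H:
  atom 1: S, bond orders sum to 1 (valence 2) → 1 H
  atom 2: aromatic c, 3 neighbours → 0 H
  atom 3: aromatic c, 2 neighbours → 1 H
  atom 4: aromatic c, 3 neighbours → 0 H
  atom 5: O, bond orders sum to 1 (valence 2) → 1 H
  atom 6: aromatic c, 3 neighbours → 0 H
  atom 7: aromatic c, 2 neighbours → 1 H
  atom 8: aromatic c, 2 neighbours → 1 H
  atom 9: C, bond orders sum to 4 (valence 4) → 0 H
  atom 10: N, bond orders sum to 1 (valence 3) → 2 H
  atom 11: O, bond orders sum to 2 (valence 2) → 0 H
Totals → C:7, H:7, N:1, O:2, S:1.

C7H7NO2S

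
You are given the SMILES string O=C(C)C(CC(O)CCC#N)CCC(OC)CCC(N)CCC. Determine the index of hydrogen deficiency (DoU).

3

Molecular formula: C18H34N2O3.
DoU = (2C + 2 + N − H − X) / 2, where X is the halogen count and O/S are ignored.
    = (2·18 + 2 + 2 − 34 − 0) / 2 = 6 / 2 = 3.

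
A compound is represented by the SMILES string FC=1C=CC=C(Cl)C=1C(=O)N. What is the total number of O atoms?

1

Scan the SMILES for O atoms (remember two-letter symbols like Cl and Br are single atoms).
Oxygen count: 1.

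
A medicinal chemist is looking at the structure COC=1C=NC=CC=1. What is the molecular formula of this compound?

C6H7NO

Walk through each heavy atom and fill implicit hydrogens from standard valence (C 4, N 3, O 2, S 2, halogen 1):
  atom 1: C, bond orders sum to 1 (valence 4) → 3 H
  atom 2: O, bond orders sum to 2 (valence 2) → 0 H
  atom 3: C, bond orders sum to 4 (valence 4) → 0 H
  atom 4: C, bond orders sum to 3 (valence 4) → 1 H
  atom 5: N, bond orders sum to 3 (valence 3) → 0 H
  atom 6: C, bond orders sum to 3 (valence 4) → 1 H
  atom 7: C, bond orders sum to 3 (valence 4) → 1 H
  atom 8: C, bond orders sum to 3 (valence 4) → 1 H
Totals → C:6, H:7, N:1, O:1.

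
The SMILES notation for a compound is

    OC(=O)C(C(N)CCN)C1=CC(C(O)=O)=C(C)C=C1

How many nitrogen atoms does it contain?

Scan the SMILES for N atoms (remember two-letter symbols like Cl and Br are single atoms).
Nitrogen count: 2.

2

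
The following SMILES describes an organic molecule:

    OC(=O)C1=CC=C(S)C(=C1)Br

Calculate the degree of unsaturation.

Molecular formula: C7H5BrO2S.
DoU = (2C + 2 + N − H − X) / 2, where X is the halogen count and O/S are ignored.
    = (2·7 + 2 + 0 − 5 − 1) / 2 = 10 / 2 = 5.

5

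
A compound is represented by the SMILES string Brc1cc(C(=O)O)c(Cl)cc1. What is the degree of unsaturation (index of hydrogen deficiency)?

5

Molecular formula: C7H4BrClO2.
DoU = (2C + 2 + N − H − X) / 2, where X is the halogen count and O/S are ignored.
    = (2·7 + 2 + 0 − 4 − 2) / 2 = 10 / 2 = 5.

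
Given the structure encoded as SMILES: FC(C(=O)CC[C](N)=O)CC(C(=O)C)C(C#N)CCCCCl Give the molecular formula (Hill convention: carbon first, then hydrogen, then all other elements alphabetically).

C15H22ClFN2O3

Walk through each heavy atom and fill implicit hydrogens from standard valence (C 4, N 3, O 2, S 2, halogen 1):
  atom 1: F (halogen, monovalent) → 0 H
  atom 2: C, bond orders sum to 3 (valence 4) → 1 H
  atom 3: C, bond orders sum to 4 (valence 4) → 0 H
  atom 4: O, bond orders sum to 2 (valence 2) → 0 H
  atom 5: C, bond orders sum to 2 (valence 4) → 2 H
  atom 6: C, bond orders sum to 2 (valence 4) → 2 H
  atom 7: C with explicit H count 0
  atom 8: N, bond orders sum to 1 (valence 3) → 2 H
  atom 9: O, bond orders sum to 2 (valence 2) → 0 H
  atom 10: C, bond orders sum to 2 (valence 4) → 2 H
  atom 11: C, bond orders sum to 3 (valence 4) → 1 H
  atom 12: C, bond orders sum to 4 (valence 4) → 0 H
  atom 13: O, bond orders sum to 2 (valence 2) → 0 H
  atom 14: C, bond orders sum to 1 (valence 4) → 3 H
  atom 15: C, bond orders sum to 3 (valence 4) → 1 H
  atom 16: C, bond orders sum to 4 (valence 4) → 0 H
  atom 17: N, bond orders sum to 3 (valence 3) → 0 H
  atom 18: C, bond orders sum to 2 (valence 4) → 2 H
  atom 19: C, bond orders sum to 2 (valence 4) → 2 H
  atom 20: C, bond orders sum to 2 (valence 4) → 2 H
  atom 21: C, bond orders sum to 2 (valence 4) → 2 H
  atom 22: Cl (halogen, monovalent) → 0 H
Totals → C:15, H:22, Cl:1, F:1, N:2, O:3.
In Hill order: C15H22ClFN2O3.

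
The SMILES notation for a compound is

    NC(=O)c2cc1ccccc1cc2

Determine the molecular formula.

Walk through each heavy atom and fill implicit hydrogens from standard valence (C 4, N 3, O 2, S 2, halogen 1); for lowercase aromatic atoms, an aromatic c carries 1 H when it has two neighbours and 0 H with three, and aromatic n carries 0 H:
  atom 1: N, bond orders sum to 1 (valence 3) → 2 H
  atom 2: C, bond orders sum to 4 (valence 4) → 0 H
  atom 3: O, bond orders sum to 2 (valence 2) → 0 H
  atom 4: aromatic c, 3 neighbours → 0 H
  atom 5: aromatic c, 2 neighbours → 1 H
  atom 6: aromatic c, 3 neighbours → 0 H
  atom 7: aromatic c, 2 neighbours → 1 H
  atom 8: aromatic c, 2 neighbours → 1 H
  atom 9: aromatic c, 2 neighbours → 1 H
  atom 10: aromatic c, 2 neighbours → 1 H
  atom 11: aromatic c, 3 neighbours → 0 H
  atom 12: aromatic c, 2 neighbours → 1 H
  atom 13: aromatic c, 2 neighbours → 1 H
Totals → C:11, H:9, N:1, O:1.

C11H9NO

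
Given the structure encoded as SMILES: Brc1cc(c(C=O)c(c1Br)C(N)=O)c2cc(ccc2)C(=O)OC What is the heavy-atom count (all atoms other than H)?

Every atom symbol written in the SMILES (organic subset) is one heavy atom; implicit H are not written.
Heavy atoms by element → Br:2, C:16, N:1, O:4.
Total: 23.

23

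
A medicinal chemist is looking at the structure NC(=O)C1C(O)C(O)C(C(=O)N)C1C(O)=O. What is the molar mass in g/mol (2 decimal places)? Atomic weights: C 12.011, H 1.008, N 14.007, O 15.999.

First, the molecular formula is C8H12N2O6 (counting implicit H from valence).
  C: 8 × 12.011 = 96.088
  H: 12 × 1.008 = 12.096
  N: 2 × 14.007 = 28.014
  O: 6 × 15.999 = 95.994
Sum: 8×12.011 + 12×1.008 + 2×14.007 + 6×15.999 = 232.192 → 232.19 g/mol.

232.19 g/mol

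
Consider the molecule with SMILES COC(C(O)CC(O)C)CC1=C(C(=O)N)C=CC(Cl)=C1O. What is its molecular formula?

C14H20ClNO5

Walk through each heavy atom and fill implicit hydrogens from standard valence (C 4, N 3, O 2, S 2, halogen 1):
  atom 1: C, bond orders sum to 1 (valence 4) → 3 H
  atom 2: O, bond orders sum to 2 (valence 2) → 0 H
  atom 3: C, bond orders sum to 3 (valence 4) → 1 H
  atom 4: C, bond orders sum to 3 (valence 4) → 1 H
  atom 5: O, bond orders sum to 1 (valence 2) → 1 H
  atom 6: C, bond orders sum to 2 (valence 4) → 2 H
  atom 7: C, bond orders sum to 3 (valence 4) → 1 H
  atom 8: O, bond orders sum to 1 (valence 2) → 1 H
  atom 9: C, bond orders sum to 1 (valence 4) → 3 H
  atom 10: C, bond orders sum to 2 (valence 4) → 2 H
  atom 11: C, bond orders sum to 4 (valence 4) → 0 H
  atom 12: C, bond orders sum to 4 (valence 4) → 0 H
  atom 13: C, bond orders sum to 4 (valence 4) → 0 H
  atom 14: O, bond orders sum to 2 (valence 2) → 0 H
  atom 15: N, bond orders sum to 1 (valence 3) → 2 H
  atom 16: C, bond orders sum to 3 (valence 4) → 1 H
  atom 17: C, bond orders sum to 3 (valence 4) → 1 H
  atom 18: C, bond orders sum to 4 (valence 4) → 0 H
  atom 19: Cl (halogen, monovalent) → 0 H
  atom 20: C, bond orders sum to 4 (valence 4) → 0 H
  atom 21: O, bond orders sum to 1 (valence 2) → 1 H
Totals → C:14, H:20, Cl:1, N:1, O:5.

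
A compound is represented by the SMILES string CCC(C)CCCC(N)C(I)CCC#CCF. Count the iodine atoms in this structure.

Scan the SMILES for I atoms (remember two-letter symbols like Cl and Br are single atoms).
Iodine count: 1.

1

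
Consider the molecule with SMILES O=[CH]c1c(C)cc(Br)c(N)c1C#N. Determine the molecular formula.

Walk through each heavy atom and fill implicit hydrogens from standard valence (C 4, N 3, O 2, S 2, halogen 1); for lowercase aromatic atoms, an aromatic c carries 1 H when it has two neighbours and 0 H with three, and aromatic n carries 0 H:
  atom 1: O, bond orders sum to 2 (valence 2) → 0 H
  atom 2: C with explicit H count 1
  atom 3: aromatic c, 3 neighbours → 0 H
  atom 4: aromatic c, 3 neighbours → 0 H
  atom 5: C, bond orders sum to 1 (valence 4) → 3 H
  atom 6: aromatic c, 2 neighbours → 1 H
  atom 7: aromatic c, 3 neighbours → 0 H
  atom 8: Br (halogen, monovalent) → 0 H
  atom 9: aromatic c, 3 neighbours → 0 H
  atom 10: N, bond orders sum to 1 (valence 3) → 2 H
  atom 11: aromatic c, 3 neighbours → 0 H
  atom 12: C, bond orders sum to 4 (valence 4) → 0 H
  atom 13: N, bond orders sum to 3 (valence 3) → 0 H
Totals → C:9, H:7, Br:1, N:2, O:1.

C9H7BrN2O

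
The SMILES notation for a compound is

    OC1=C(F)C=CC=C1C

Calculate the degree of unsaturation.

4

Degree of unsaturation = (number of rings) + (number of π bonds).
Ring closures in the SMILES: 1.
π bonds: 3 double bonds (each 1 DoU) → 3 DoU from unsaturation.
Total DoU = 1 + 3 = 4.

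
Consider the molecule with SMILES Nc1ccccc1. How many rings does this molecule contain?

In SMILES, each pair of matching ring-closure digits denotes one ring-closing bond; the number of such bonds equals the number of independent rings.
Ring-closure bonds here: 1.

1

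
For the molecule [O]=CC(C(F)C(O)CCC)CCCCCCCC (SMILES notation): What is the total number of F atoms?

1

Scan the SMILES for F atoms (remember two-letter symbols like Cl and Br are single atoms).
Fluorine count: 1.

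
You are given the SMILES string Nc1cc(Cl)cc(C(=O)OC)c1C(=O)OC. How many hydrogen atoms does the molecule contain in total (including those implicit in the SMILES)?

10

Walk through each heavy atom and fill implicit hydrogens from standard valence (C 4, N 3, O 2, S 2, halogen 1); for lowercase aromatic atoms, an aromatic c carries 1 H when it has two neighbours and 0 H with three, and aromatic n carries 0 H:
  atom 1: N, bond orders sum to 1 (valence 3) → 2 H
  atom 2: aromatic c, 3 neighbours → 0 H
  atom 3: aromatic c, 2 neighbours → 1 H
  atom 4: aromatic c, 3 neighbours → 0 H
  atom 5: Cl (halogen, monovalent) → 0 H
  atom 6: aromatic c, 2 neighbours → 1 H
  atom 7: aromatic c, 3 neighbours → 0 H
  atom 8: C, bond orders sum to 4 (valence 4) → 0 H
  atom 9: O, bond orders sum to 2 (valence 2) → 0 H
  atom 10: O, bond orders sum to 2 (valence 2) → 0 H
  atom 11: C, bond orders sum to 1 (valence 4) → 3 H
  atom 12: aromatic c, 3 neighbours → 0 H
  atom 13: C, bond orders sum to 4 (valence 4) → 0 H
  atom 14: O, bond orders sum to 2 (valence 2) → 0 H
  atom 15: O, bond orders sum to 2 (valence 2) → 0 H
  atom 16: C, bond orders sum to 1 (valence 4) → 3 H
Total hydrogens: 10.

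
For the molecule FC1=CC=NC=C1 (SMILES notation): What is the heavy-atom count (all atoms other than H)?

Every atom symbol written in the SMILES (organic subset) is one heavy atom; implicit H are not written.
Heavy atoms by element → C:5, F:1, N:1.
Total: 7.

7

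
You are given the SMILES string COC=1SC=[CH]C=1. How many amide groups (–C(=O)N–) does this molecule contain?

Scan the SMILES for the amide motif — none present.
Groups that are present: 1 ether.

0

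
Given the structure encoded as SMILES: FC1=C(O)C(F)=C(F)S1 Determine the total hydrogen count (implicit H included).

1

Walk through each heavy atom and fill implicit hydrogens from standard valence (C 4, N 3, O 2, S 2, halogen 1):
  atom 1: F (halogen, monovalent) → 0 H
  atom 2: C, bond orders sum to 4 (valence 4) → 0 H
  atom 3: C, bond orders sum to 4 (valence 4) → 0 H
  atom 4: O, bond orders sum to 1 (valence 2) → 1 H
  atom 5: C, bond orders sum to 4 (valence 4) → 0 H
  atom 6: F (halogen, monovalent) → 0 H
  atom 7: C, bond orders sum to 4 (valence 4) → 0 H
  atom 8: F (halogen, monovalent) → 0 H
  atom 9: S, bond orders sum to 2 (valence 2) → 0 H
Total hydrogens: 1.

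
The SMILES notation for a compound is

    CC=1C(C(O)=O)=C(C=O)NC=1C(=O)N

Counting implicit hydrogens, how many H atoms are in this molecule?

8

Walk through each heavy atom and fill implicit hydrogens from standard valence (C 4, N 3, O 2, S 2, halogen 1):
  atom 1: C, bond orders sum to 1 (valence 4) → 3 H
  atom 2: C, bond orders sum to 4 (valence 4) → 0 H
  atom 3: C, bond orders sum to 4 (valence 4) → 0 H
  atom 4: C, bond orders sum to 4 (valence 4) → 0 H
  atom 5: O, bond orders sum to 1 (valence 2) → 1 H
  atom 6: O, bond orders sum to 2 (valence 2) → 0 H
  atom 7: C, bond orders sum to 4 (valence 4) → 0 H
  atom 8: C, bond orders sum to 3 (valence 4) → 1 H
  atom 9: O, bond orders sum to 2 (valence 2) → 0 H
  atom 10: N, bond orders sum to 2 (valence 3) → 1 H
  atom 11: C, bond orders sum to 4 (valence 4) → 0 H
  atom 12: C, bond orders sum to 4 (valence 4) → 0 H
  atom 13: O, bond orders sum to 2 (valence 2) → 0 H
  atom 14: N, bond orders sum to 1 (valence 3) → 2 H
Total hydrogens: 8.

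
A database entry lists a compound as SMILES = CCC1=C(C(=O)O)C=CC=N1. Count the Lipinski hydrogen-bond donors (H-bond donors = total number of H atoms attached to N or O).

1

Donors: find every N or O and count the H atoms it carries.
  atom 6 (O): bond orders sum to 2 → 0 H
  atom 7 (O): bond orders sum to 1 → 1 H
  atom 11 (N): bond orders sum to 3 → 0 H
Lipinski HBD = 1.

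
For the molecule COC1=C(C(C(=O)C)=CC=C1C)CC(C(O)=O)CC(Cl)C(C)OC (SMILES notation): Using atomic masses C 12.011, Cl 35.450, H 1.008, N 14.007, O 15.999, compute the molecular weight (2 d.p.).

356.84 g/mol

First, the molecular formula is C18H25ClO5 (counting implicit H from valence).
  C: 18 × 12.011 = 216.198
  Cl: 1 × 35.450 = 35.450
  H: 25 × 1.008 = 25.200
  O: 5 × 15.999 = 79.995
Sum: 18×12.011 + 1×35.450 + 25×1.008 + 5×15.999 = 356.843 → 356.84 g/mol.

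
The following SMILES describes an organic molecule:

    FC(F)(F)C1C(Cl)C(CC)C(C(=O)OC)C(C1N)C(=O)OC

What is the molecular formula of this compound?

C13H19ClF3NO4

Walk through each heavy atom and fill implicit hydrogens from standard valence (C 4, N 3, O 2, S 2, halogen 1):
  atom 1: F (halogen, monovalent) → 0 H
  atom 2: C, bond orders sum to 4 (valence 4) → 0 H
  atom 3: F (halogen, monovalent) → 0 H
  atom 4: F (halogen, monovalent) → 0 H
  atom 5: C, bond orders sum to 3 (valence 4) → 1 H
  atom 6: C, bond orders sum to 3 (valence 4) → 1 H
  atom 7: Cl (halogen, monovalent) → 0 H
  atom 8: C, bond orders sum to 3 (valence 4) → 1 H
  atom 9: C, bond orders sum to 2 (valence 4) → 2 H
  atom 10: C, bond orders sum to 1 (valence 4) → 3 H
  atom 11: C, bond orders sum to 3 (valence 4) → 1 H
  atom 12: C, bond orders sum to 4 (valence 4) → 0 H
  atom 13: O, bond orders sum to 2 (valence 2) → 0 H
  atom 14: O, bond orders sum to 2 (valence 2) → 0 H
  atom 15: C, bond orders sum to 1 (valence 4) → 3 H
  atom 16: C, bond orders sum to 3 (valence 4) → 1 H
  atom 17: C, bond orders sum to 3 (valence 4) → 1 H
  atom 18: N, bond orders sum to 1 (valence 3) → 2 H
  atom 19: C, bond orders sum to 4 (valence 4) → 0 H
  atom 20: O, bond orders sum to 2 (valence 2) → 0 H
  atom 21: O, bond orders sum to 2 (valence 2) → 0 H
  atom 22: C, bond orders sum to 1 (valence 4) → 3 H
Totals → C:13, H:19, Cl:1, F:3, N:1, O:4.
In Hill order: C13H19ClF3NO4.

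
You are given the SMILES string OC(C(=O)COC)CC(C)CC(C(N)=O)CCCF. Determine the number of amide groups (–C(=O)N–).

The amide motif appears at heavy-atom position 13 in the SMILES.
Other groups present: 1 ether, 1 hydroxyl, 1 ketone.
Amide count: 1.

1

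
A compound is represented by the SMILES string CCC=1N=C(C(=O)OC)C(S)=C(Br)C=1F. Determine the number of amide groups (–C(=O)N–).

Scan the SMILES for the amide motif — none present.
Groups that are present: 1 ester, 1 thiol.

0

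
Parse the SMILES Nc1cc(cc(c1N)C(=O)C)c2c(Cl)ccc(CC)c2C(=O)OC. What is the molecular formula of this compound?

Walk through each heavy atom and fill implicit hydrogens from standard valence (C 4, N 3, O 2, S 2, halogen 1); for lowercase aromatic atoms, an aromatic c carries 1 H when it has two neighbours and 0 H with three, and aromatic n carries 0 H:
  atom 1: N, bond orders sum to 1 (valence 3) → 2 H
  atom 2: aromatic c, 3 neighbours → 0 H
  atom 3: aromatic c, 2 neighbours → 1 H
  atom 4: aromatic c, 3 neighbours → 0 H
  atom 5: aromatic c, 2 neighbours → 1 H
  atom 6: aromatic c, 3 neighbours → 0 H
  atom 7: aromatic c, 3 neighbours → 0 H
  atom 8: N, bond orders sum to 1 (valence 3) → 2 H
  atom 9: C, bond orders sum to 4 (valence 4) → 0 H
  atom 10: O, bond orders sum to 2 (valence 2) → 0 H
  atom 11: C, bond orders sum to 1 (valence 4) → 3 H
  atom 12: aromatic c, 3 neighbours → 0 H
  atom 13: aromatic c, 3 neighbours → 0 H
  atom 14: Cl (halogen, monovalent) → 0 H
  atom 15: aromatic c, 2 neighbours → 1 H
  atom 16: aromatic c, 2 neighbours → 1 H
  atom 17: aromatic c, 3 neighbours → 0 H
  atom 18: C, bond orders sum to 2 (valence 4) → 2 H
  atom 19: C, bond orders sum to 1 (valence 4) → 3 H
  atom 20: aromatic c, 3 neighbours → 0 H
  atom 21: C, bond orders sum to 4 (valence 4) → 0 H
  atom 22: O, bond orders sum to 2 (valence 2) → 0 H
  atom 23: O, bond orders sum to 2 (valence 2) → 0 H
  atom 24: C, bond orders sum to 1 (valence 4) → 3 H
Totals → C:18, H:19, Cl:1, N:2, O:3.

C18H19ClN2O3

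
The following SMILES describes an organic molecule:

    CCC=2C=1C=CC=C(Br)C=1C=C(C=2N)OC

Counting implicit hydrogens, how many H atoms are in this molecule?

14

Walk through each heavy atom and fill implicit hydrogens from standard valence (C 4, N 3, O 2, S 2, halogen 1):
  atom 1: C, bond orders sum to 1 (valence 4) → 3 H
  atom 2: C, bond orders sum to 2 (valence 4) → 2 H
  atom 3: C, bond orders sum to 4 (valence 4) → 0 H
  atom 4: C, bond orders sum to 4 (valence 4) → 0 H
  atom 5: C, bond orders sum to 3 (valence 4) → 1 H
  atom 6: C, bond orders sum to 3 (valence 4) → 1 H
  atom 7: C, bond orders sum to 3 (valence 4) → 1 H
  atom 8: C, bond orders sum to 4 (valence 4) → 0 H
  atom 9: Br (halogen, monovalent) → 0 H
  atom 10: C, bond orders sum to 4 (valence 4) → 0 H
  atom 11: C, bond orders sum to 3 (valence 4) → 1 H
  atom 12: C, bond orders sum to 4 (valence 4) → 0 H
  atom 13: C, bond orders sum to 4 (valence 4) → 0 H
  atom 14: N, bond orders sum to 1 (valence 3) → 2 H
  atom 15: O, bond orders sum to 2 (valence 2) → 0 H
  atom 16: C, bond orders sum to 1 (valence 4) → 3 H
Total hydrogens: 14.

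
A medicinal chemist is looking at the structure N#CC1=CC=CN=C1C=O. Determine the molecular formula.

C7H4N2O

Walk through each heavy atom and fill implicit hydrogens from standard valence (C 4, N 3, O 2, S 2, halogen 1):
  atom 1: N, bond orders sum to 3 (valence 3) → 0 H
  atom 2: C, bond orders sum to 4 (valence 4) → 0 H
  atom 3: C, bond orders sum to 4 (valence 4) → 0 H
  atom 4: C, bond orders sum to 3 (valence 4) → 1 H
  atom 5: C, bond orders sum to 3 (valence 4) → 1 H
  atom 6: C, bond orders sum to 3 (valence 4) → 1 H
  atom 7: N, bond orders sum to 3 (valence 3) → 0 H
  atom 8: C, bond orders sum to 4 (valence 4) → 0 H
  atom 9: C, bond orders sum to 3 (valence 4) → 1 H
  atom 10: O, bond orders sum to 2 (valence 2) → 0 H
Totals → C:7, H:4, N:2, O:1.
In Hill order: C7H4N2O.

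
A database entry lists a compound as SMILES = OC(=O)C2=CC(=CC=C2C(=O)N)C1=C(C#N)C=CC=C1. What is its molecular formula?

Walk through each heavy atom and fill implicit hydrogens from standard valence (C 4, N 3, O 2, S 2, halogen 1):
  atom 1: O, bond orders sum to 1 (valence 2) → 1 H
  atom 2: C, bond orders sum to 4 (valence 4) → 0 H
  atom 3: O, bond orders sum to 2 (valence 2) → 0 H
  atom 4: C, bond orders sum to 4 (valence 4) → 0 H
  atom 5: C, bond orders sum to 3 (valence 4) → 1 H
  atom 6: C, bond orders sum to 4 (valence 4) → 0 H
  atom 7: C, bond orders sum to 3 (valence 4) → 1 H
  atom 8: C, bond orders sum to 3 (valence 4) → 1 H
  atom 9: C, bond orders sum to 4 (valence 4) → 0 H
  atom 10: C, bond orders sum to 4 (valence 4) → 0 H
  atom 11: O, bond orders sum to 2 (valence 2) → 0 H
  atom 12: N, bond orders sum to 1 (valence 3) → 2 H
  atom 13: C, bond orders sum to 4 (valence 4) → 0 H
  atom 14: C, bond orders sum to 4 (valence 4) → 0 H
  atom 15: C, bond orders sum to 4 (valence 4) → 0 H
  atom 16: N, bond orders sum to 3 (valence 3) → 0 H
  atom 17: C, bond orders sum to 3 (valence 4) → 1 H
  atom 18: C, bond orders sum to 3 (valence 4) → 1 H
  atom 19: C, bond orders sum to 3 (valence 4) → 1 H
  atom 20: C, bond orders sum to 3 (valence 4) → 1 H
Totals → C:15, H:10, N:2, O:3.
In Hill order: C15H10N2O3.

C15H10N2O3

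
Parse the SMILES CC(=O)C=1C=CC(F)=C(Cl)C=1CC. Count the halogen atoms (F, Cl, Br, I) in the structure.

Halogen atoms appear at heavy-atom positions 8, 10 (1×Cl, 1×F).
Other groups present: 1 ketone.
Halogen count: 2.

2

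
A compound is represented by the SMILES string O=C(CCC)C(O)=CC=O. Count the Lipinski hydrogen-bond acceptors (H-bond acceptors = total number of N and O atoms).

N atoms: 0; O atoms: 3.
Lipinski HBA = 0 + 3 = 3.

3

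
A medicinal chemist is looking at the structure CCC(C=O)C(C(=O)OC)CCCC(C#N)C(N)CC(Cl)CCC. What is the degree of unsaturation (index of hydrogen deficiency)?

4

Degree of unsaturation = (number of rings) + (number of π bonds).
Ring closures in the SMILES: 0.
π bonds: 2 double bonds (each 1 DoU), 1 triple bond (each 2 DoU) → 4 DoU from unsaturation.
Total DoU = 0 + 4 = 4.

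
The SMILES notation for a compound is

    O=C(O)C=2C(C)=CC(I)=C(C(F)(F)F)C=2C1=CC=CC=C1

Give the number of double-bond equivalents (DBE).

9

Degree of unsaturation = (number of rings) + (number of π bonds).
Ring closures in the SMILES: 2.
π bonds: 7 double bonds (each 1 DoU) → 7 DoU from unsaturation.
Total DoU = 2 + 7 = 9.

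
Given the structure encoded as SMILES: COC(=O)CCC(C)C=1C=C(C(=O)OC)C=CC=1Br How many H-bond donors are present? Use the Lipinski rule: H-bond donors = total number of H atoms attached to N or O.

Donors: find every N or O and count the H atoms it carries.
  atom 2 (O): bond orders sum to 2 → 0 H
  atom 4 (O): bond orders sum to 2 → 0 H
  atom 13 (O): bond orders sum to 2 → 0 H
  atom 14 (O): bond orders sum to 2 → 0 H
Lipinski HBD = 0.

0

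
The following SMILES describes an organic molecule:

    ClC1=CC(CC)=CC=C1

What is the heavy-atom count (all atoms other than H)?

Every atom symbol written in the SMILES (organic subset) is one heavy atom; implicit H are not written.
Heavy atoms by element → C:8, Cl:1.
Total: 9.

9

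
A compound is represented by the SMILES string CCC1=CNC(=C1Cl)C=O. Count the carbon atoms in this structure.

Count every carbon token in the SMILES (each C, including those in ring-closure positions and inside branches).
Carbon count: 7.

7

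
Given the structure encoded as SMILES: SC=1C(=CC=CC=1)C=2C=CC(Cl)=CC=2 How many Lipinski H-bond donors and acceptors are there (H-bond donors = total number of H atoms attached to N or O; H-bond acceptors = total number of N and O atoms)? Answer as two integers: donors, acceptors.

Donors: find every N or O and count the H atoms it carries.
  (no N or O atoms present)
Lipinski HBD = 0.
Acceptors: N atoms = 0, O atoms = 0 → HBA = 0.

0, 0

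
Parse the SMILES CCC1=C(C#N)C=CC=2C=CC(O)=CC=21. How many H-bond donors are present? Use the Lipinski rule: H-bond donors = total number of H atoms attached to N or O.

1

Donors: find every N or O and count the H atoms it carries.
  atom 6 (N): bond orders sum to 3 → 0 H
  atom 13 (O): bond orders sum to 1 → 1 H
Lipinski HBD = 1.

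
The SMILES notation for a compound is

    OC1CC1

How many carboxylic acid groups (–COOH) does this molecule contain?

0

Scan the SMILES for the carboxylic acid motif — none present.
Groups that are present: 1 hydroxyl.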